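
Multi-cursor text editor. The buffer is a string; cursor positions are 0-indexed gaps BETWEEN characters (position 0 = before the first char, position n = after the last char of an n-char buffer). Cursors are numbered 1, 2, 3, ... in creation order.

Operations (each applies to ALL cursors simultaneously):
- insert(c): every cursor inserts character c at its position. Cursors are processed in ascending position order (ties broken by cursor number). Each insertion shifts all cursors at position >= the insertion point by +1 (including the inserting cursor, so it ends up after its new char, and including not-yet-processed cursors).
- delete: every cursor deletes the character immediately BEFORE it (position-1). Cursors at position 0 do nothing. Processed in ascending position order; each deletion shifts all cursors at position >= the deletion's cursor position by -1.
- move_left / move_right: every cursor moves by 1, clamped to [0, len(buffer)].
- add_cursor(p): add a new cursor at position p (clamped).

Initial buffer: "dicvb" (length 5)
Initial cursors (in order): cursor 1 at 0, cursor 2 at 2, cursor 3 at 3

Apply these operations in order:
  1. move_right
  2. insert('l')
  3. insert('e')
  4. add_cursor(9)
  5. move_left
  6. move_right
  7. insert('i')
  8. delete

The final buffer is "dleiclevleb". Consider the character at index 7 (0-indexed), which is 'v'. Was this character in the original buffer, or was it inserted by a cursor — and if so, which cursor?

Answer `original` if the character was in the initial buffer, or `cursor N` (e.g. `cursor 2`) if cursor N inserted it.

After op 1 (move_right): buffer="dicvb" (len 5), cursors c1@1 c2@3 c3@4, authorship .....
After op 2 (insert('l')): buffer="dliclvlb" (len 8), cursors c1@2 c2@5 c3@7, authorship .1..2.3.
After op 3 (insert('e')): buffer="dleiclevleb" (len 11), cursors c1@3 c2@7 c3@10, authorship .11..22.33.
After op 4 (add_cursor(9)): buffer="dleiclevleb" (len 11), cursors c1@3 c2@7 c4@9 c3@10, authorship .11..22.33.
After op 5 (move_left): buffer="dleiclevleb" (len 11), cursors c1@2 c2@6 c4@8 c3@9, authorship .11..22.33.
After op 6 (move_right): buffer="dleiclevleb" (len 11), cursors c1@3 c2@7 c4@9 c3@10, authorship .11..22.33.
After op 7 (insert('i')): buffer="dleiicleivlieib" (len 15), cursors c1@4 c2@9 c4@12 c3@14, authorship .111..222.3433.
After op 8 (delete): buffer="dleiclevleb" (len 11), cursors c1@3 c2@7 c4@9 c3@10, authorship .11..22.33.
Authorship (.=original, N=cursor N): . 1 1 . . 2 2 . 3 3 .
Index 7: author = original

Answer: original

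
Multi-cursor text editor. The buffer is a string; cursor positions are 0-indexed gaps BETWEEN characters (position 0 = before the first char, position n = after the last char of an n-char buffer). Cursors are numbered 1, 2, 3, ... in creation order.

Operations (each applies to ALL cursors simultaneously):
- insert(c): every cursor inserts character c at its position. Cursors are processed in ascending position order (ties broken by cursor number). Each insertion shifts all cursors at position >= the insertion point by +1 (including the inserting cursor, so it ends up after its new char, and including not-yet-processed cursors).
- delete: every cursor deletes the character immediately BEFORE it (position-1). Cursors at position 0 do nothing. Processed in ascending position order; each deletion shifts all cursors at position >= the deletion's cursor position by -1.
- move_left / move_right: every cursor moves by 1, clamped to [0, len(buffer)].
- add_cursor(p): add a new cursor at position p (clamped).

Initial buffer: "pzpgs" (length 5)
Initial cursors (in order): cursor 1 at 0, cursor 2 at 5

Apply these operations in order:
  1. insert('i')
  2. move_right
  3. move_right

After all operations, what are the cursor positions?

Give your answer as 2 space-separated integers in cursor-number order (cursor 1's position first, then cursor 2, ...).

After op 1 (insert('i')): buffer="ipzpgsi" (len 7), cursors c1@1 c2@7, authorship 1.....2
After op 2 (move_right): buffer="ipzpgsi" (len 7), cursors c1@2 c2@7, authorship 1.....2
After op 3 (move_right): buffer="ipzpgsi" (len 7), cursors c1@3 c2@7, authorship 1.....2

Answer: 3 7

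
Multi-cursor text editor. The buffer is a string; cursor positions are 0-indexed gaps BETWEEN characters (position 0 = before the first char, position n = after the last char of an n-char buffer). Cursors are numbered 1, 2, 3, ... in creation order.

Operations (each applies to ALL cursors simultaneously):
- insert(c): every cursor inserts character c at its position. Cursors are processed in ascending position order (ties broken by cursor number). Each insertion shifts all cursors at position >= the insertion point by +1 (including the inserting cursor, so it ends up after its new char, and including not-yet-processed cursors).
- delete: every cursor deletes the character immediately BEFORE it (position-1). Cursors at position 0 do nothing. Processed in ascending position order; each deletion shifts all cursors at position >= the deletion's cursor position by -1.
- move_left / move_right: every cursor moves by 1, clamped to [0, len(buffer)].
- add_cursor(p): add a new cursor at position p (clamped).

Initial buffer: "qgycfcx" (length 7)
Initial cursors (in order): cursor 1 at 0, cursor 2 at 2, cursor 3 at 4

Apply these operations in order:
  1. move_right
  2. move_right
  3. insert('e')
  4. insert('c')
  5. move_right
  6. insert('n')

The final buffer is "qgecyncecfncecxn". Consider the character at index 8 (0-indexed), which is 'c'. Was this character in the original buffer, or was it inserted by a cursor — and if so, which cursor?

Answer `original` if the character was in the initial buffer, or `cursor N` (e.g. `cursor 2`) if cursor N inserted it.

Answer: cursor 2

Derivation:
After op 1 (move_right): buffer="qgycfcx" (len 7), cursors c1@1 c2@3 c3@5, authorship .......
After op 2 (move_right): buffer="qgycfcx" (len 7), cursors c1@2 c2@4 c3@6, authorship .......
After op 3 (insert('e')): buffer="qgeycefcex" (len 10), cursors c1@3 c2@6 c3@9, authorship ..1..2..3.
After op 4 (insert('c')): buffer="qgecycecfcecx" (len 13), cursors c1@4 c2@8 c3@12, authorship ..11..22..33.
After op 5 (move_right): buffer="qgecycecfcecx" (len 13), cursors c1@5 c2@9 c3@13, authorship ..11..22..33.
After op 6 (insert('n')): buffer="qgecyncecfncecxn" (len 16), cursors c1@6 c2@11 c3@16, authorship ..11.1.22.2.33.3
Authorship (.=original, N=cursor N): . . 1 1 . 1 . 2 2 . 2 . 3 3 . 3
Index 8: author = 2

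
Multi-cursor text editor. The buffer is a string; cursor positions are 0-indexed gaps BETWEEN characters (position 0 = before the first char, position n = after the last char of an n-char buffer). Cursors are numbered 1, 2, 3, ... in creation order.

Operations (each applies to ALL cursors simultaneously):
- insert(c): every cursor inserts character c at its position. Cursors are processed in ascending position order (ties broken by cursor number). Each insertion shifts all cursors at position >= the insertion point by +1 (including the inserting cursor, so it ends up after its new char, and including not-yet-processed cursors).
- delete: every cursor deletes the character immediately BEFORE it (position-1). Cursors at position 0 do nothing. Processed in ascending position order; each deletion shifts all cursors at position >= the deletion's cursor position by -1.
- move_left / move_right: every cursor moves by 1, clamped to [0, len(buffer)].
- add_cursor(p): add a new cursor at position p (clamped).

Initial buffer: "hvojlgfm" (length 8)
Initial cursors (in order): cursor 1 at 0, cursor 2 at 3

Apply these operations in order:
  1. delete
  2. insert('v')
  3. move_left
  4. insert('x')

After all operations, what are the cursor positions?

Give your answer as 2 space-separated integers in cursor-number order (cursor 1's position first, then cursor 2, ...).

After op 1 (delete): buffer="hvjlgfm" (len 7), cursors c1@0 c2@2, authorship .......
After op 2 (insert('v')): buffer="vhvvjlgfm" (len 9), cursors c1@1 c2@4, authorship 1..2.....
After op 3 (move_left): buffer="vhvvjlgfm" (len 9), cursors c1@0 c2@3, authorship 1..2.....
After op 4 (insert('x')): buffer="xvhvxvjlgfm" (len 11), cursors c1@1 c2@5, authorship 11..22.....

Answer: 1 5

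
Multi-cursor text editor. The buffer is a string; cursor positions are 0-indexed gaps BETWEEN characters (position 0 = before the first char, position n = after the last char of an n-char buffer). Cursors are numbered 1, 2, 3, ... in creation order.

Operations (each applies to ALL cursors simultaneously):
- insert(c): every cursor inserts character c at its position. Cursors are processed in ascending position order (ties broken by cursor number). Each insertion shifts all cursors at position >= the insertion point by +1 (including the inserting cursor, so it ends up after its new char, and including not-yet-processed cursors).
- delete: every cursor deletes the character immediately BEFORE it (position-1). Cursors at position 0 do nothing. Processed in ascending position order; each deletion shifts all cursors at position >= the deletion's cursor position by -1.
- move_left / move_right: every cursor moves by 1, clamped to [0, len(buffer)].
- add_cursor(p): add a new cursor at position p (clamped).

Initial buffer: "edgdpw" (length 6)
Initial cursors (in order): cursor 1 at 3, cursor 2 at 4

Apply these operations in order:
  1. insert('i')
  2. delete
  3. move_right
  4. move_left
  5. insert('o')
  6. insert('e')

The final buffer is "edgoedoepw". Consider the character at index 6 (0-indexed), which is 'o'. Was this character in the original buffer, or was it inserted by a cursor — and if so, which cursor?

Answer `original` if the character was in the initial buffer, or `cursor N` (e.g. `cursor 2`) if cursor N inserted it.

Answer: cursor 2

Derivation:
After op 1 (insert('i')): buffer="edgidipw" (len 8), cursors c1@4 c2@6, authorship ...1.2..
After op 2 (delete): buffer="edgdpw" (len 6), cursors c1@3 c2@4, authorship ......
After op 3 (move_right): buffer="edgdpw" (len 6), cursors c1@4 c2@5, authorship ......
After op 4 (move_left): buffer="edgdpw" (len 6), cursors c1@3 c2@4, authorship ......
After op 5 (insert('o')): buffer="edgodopw" (len 8), cursors c1@4 c2@6, authorship ...1.2..
After op 6 (insert('e')): buffer="edgoedoepw" (len 10), cursors c1@5 c2@8, authorship ...11.22..
Authorship (.=original, N=cursor N): . . . 1 1 . 2 2 . .
Index 6: author = 2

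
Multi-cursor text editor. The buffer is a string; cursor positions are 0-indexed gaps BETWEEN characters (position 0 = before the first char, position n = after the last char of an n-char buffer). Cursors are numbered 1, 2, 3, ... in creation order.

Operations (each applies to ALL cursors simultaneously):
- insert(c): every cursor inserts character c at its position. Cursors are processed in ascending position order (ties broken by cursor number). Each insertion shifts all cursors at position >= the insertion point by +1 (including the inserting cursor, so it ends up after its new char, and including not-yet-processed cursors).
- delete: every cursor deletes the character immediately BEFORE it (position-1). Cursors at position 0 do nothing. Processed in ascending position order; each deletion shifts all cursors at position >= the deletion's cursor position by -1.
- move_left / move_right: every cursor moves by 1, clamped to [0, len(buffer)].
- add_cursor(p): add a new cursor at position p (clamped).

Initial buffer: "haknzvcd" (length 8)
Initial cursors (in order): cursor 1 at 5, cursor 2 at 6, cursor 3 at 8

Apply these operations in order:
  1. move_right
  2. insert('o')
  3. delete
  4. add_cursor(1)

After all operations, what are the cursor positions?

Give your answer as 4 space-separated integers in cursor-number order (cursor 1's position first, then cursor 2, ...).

After op 1 (move_right): buffer="haknzvcd" (len 8), cursors c1@6 c2@7 c3@8, authorship ........
After op 2 (insert('o')): buffer="haknzvocodo" (len 11), cursors c1@7 c2@9 c3@11, authorship ......1.2.3
After op 3 (delete): buffer="haknzvcd" (len 8), cursors c1@6 c2@7 c3@8, authorship ........
After op 4 (add_cursor(1)): buffer="haknzvcd" (len 8), cursors c4@1 c1@6 c2@7 c3@8, authorship ........

Answer: 6 7 8 1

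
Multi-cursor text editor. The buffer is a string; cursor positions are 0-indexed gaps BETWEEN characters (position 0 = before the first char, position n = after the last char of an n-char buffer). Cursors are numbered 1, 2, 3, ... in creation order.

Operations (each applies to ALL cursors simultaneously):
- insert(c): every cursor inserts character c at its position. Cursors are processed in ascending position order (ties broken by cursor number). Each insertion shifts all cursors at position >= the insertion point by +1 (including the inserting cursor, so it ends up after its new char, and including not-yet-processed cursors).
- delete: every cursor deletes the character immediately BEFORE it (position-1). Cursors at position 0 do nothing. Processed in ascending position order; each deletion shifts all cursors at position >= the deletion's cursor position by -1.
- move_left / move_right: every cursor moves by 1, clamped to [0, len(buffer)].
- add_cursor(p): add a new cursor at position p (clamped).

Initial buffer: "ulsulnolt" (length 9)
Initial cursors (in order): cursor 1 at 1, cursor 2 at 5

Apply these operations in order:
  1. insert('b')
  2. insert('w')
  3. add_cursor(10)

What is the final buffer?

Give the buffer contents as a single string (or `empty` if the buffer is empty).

Answer: ubwlsulbwnolt

Derivation:
After op 1 (insert('b')): buffer="ublsulbnolt" (len 11), cursors c1@2 c2@7, authorship .1....2....
After op 2 (insert('w')): buffer="ubwlsulbwnolt" (len 13), cursors c1@3 c2@9, authorship .11....22....
After op 3 (add_cursor(10)): buffer="ubwlsulbwnolt" (len 13), cursors c1@3 c2@9 c3@10, authorship .11....22....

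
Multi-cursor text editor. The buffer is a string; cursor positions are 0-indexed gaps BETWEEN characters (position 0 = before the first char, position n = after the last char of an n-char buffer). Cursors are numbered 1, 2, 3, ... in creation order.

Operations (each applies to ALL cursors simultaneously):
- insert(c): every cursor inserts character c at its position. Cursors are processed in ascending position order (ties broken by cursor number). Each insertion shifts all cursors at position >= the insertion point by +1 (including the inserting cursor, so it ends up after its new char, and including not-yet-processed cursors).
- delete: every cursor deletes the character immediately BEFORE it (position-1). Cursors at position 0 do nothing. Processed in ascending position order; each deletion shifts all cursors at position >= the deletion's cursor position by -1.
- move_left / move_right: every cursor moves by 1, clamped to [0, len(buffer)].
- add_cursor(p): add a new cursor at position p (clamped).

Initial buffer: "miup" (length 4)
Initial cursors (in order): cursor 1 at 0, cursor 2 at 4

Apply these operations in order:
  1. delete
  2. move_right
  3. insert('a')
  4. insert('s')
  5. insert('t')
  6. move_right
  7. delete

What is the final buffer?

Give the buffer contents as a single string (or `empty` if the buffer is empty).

Answer: mastuas

Derivation:
After op 1 (delete): buffer="miu" (len 3), cursors c1@0 c2@3, authorship ...
After op 2 (move_right): buffer="miu" (len 3), cursors c1@1 c2@3, authorship ...
After op 3 (insert('a')): buffer="maiua" (len 5), cursors c1@2 c2@5, authorship .1..2
After op 4 (insert('s')): buffer="masiuas" (len 7), cursors c1@3 c2@7, authorship .11..22
After op 5 (insert('t')): buffer="mastiuast" (len 9), cursors c1@4 c2@9, authorship .111..222
After op 6 (move_right): buffer="mastiuast" (len 9), cursors c1@5 c2@9, authorship .111..222
After op 7 (delete): buffer="mastuas" (len 7), cursors c1@4 c2@7, authorship .111.22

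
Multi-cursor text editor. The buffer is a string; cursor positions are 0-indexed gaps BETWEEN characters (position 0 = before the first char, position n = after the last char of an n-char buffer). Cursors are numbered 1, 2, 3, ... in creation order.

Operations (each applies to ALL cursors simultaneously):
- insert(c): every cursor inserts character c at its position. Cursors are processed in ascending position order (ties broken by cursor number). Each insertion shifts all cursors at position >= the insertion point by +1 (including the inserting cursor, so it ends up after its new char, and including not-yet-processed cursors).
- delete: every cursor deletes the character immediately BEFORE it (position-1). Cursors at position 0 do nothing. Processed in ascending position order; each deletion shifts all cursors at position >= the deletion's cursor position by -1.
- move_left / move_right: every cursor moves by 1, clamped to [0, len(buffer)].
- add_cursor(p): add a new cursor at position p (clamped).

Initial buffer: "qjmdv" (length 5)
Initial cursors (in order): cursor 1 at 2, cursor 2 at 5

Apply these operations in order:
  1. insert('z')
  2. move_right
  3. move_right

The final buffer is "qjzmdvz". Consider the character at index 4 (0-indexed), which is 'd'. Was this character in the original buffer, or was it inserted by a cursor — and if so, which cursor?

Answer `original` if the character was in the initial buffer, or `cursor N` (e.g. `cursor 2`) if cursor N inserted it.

Answer: original

Derivation:
After op 1 (insert('z')): buffer="qjzmdvz" (len 7), cursors c1@3 c2@7, authorship ..1...2
After op 2 (move_right): buffer="qjzmdvz" (len 7), cursors c1@4 c2@7, authorship ..1...2
After op 3 (move_right): buffer="qjzmdvz" (len 7), cursors c1@5 c2@7, authorship ..1...2
Authorship (.=original, N=cursor N): . . 1 . . . 2
Index 4: author = original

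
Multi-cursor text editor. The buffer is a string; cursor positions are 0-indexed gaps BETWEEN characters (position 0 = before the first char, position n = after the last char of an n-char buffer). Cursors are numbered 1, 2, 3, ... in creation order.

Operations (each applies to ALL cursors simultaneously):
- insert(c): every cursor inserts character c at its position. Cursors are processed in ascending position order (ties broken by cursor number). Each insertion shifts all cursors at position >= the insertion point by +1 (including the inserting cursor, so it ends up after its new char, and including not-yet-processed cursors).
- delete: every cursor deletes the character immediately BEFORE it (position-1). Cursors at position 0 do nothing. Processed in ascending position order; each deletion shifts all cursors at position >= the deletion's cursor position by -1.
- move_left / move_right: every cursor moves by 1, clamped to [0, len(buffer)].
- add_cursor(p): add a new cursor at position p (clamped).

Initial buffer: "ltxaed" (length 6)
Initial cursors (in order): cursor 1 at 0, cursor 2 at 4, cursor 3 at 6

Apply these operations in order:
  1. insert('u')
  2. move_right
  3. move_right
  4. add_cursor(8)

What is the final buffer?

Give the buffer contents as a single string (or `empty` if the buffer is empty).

Answer: ultxauedu

Derivation:
After op 1 (insert('u')): buffer="ultxauedu" (len 9), cursors c1@1 c2@6 c3@9, authorship 1....2..3
After op 2 (move_right): buffer="ultxauedu" (len 9), cursors c1@2 c2@7 c3@9, authorship 1....2..3
After op 3 (move_right): buffer="ultxauedu" (len 9), cursors c1@3 c2@8 c3@9, authorship 1....2..3
After op 4 (add_cursor(8)): buffer="ultxauedu" (len 9), cursors c1@3 c2@8 c4@8 c3@9, authorship 1....2..3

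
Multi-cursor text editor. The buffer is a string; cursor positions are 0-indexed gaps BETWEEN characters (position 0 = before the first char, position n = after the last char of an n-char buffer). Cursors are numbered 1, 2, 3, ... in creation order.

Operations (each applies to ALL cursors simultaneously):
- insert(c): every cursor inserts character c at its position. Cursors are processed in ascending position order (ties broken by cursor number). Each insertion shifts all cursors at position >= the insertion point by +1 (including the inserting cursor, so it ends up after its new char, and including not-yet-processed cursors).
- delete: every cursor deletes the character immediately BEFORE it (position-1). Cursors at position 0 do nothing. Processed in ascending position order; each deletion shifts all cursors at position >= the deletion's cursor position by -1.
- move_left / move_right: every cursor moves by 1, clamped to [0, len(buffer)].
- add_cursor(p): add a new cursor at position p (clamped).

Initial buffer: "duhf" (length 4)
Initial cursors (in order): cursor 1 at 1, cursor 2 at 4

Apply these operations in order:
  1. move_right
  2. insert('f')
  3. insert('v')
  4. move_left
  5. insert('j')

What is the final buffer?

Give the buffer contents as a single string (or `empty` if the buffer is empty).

Answer: dufjvhffjv

Derivation:
After op 1 (move_right): buffer="duhf" (len 4), cursors c1@2 c2@4, authorship ....
After op 2 (insert('f')): buffer="dufhff" (len 6), cursors c1@3 c2@6, authorship ..1..2
After op 3 (insert('v')): buffer="dufvhffv" (len 8), cursors c1@4 c2@8, authorship ..11..22
After op 4 (move_left): buffer="dufvhffv" (len 8), cursors c1@3 c2@7, authorship ..11..22
After op 5 (insert('j')): buffer="dufjvhffjv" (len 10), cursors c1@4 c2@9, authorship ..111..222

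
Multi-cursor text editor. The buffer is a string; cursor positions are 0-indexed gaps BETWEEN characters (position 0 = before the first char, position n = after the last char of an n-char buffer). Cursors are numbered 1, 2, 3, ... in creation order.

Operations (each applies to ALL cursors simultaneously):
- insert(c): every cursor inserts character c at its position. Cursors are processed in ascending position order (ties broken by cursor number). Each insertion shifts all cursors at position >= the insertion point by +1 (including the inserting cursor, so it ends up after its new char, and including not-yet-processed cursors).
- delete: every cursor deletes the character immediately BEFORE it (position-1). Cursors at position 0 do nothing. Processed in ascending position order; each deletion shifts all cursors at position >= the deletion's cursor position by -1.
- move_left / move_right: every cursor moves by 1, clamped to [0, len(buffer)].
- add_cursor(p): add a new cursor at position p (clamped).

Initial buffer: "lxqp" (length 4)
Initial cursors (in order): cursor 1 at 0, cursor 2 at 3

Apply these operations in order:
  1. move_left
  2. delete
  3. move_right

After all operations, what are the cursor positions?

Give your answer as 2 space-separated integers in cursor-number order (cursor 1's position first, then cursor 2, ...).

Answer: 1 2

Derivation:
After op 1 (move_left): buffer="lxqp" (len 4), cursors c1@0 c2@2, authorship ....
After op 2 (delete): buffer="lqp" (len 3), cursors c1@0 c2@1, authorship ...
After op 3 (move_right): buffer="lqp" (len 3), cursors c1@1 c2@2, authorship ...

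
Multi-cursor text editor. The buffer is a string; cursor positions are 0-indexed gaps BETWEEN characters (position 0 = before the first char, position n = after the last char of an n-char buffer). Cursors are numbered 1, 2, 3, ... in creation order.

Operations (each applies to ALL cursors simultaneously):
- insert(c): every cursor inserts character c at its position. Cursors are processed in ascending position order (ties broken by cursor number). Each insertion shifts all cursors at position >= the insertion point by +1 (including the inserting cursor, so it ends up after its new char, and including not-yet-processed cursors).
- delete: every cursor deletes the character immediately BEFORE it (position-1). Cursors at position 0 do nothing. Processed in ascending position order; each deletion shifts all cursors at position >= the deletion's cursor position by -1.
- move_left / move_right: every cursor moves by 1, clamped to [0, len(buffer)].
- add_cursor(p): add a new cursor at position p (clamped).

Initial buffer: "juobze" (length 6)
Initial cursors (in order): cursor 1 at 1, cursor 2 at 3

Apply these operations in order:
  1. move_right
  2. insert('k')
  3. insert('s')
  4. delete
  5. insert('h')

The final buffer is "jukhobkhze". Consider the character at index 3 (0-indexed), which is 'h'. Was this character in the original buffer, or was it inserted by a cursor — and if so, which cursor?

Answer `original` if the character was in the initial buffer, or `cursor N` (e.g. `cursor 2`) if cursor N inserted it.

Answer: cursor 1

Derivation:
After op 1 (move_right): buffer="juobze" (len 6), cursors c1@2 c2@4, authorship ......
After op 2 (insert('k')): buffer="jukobkze" (len 8), cursors c1@3 c2@6, authorship ..1..2..
After op 3 (insert('s')): buffer="juksobksze" (len 10), cursors c1@4 c2@8, authorship ..11..22..
After op 4 (delete): buffer="jukobkze" (len 8), cursors c1@3 c2@6, authorship ..1..2..
After op 5 (insert('h')): buffer="jukhobkhze" (len 10), cursors c1@4 c2@8, authorship ..11..22..
Authorship (.=original, N=cursor N): . . 1 1 . . 2 2 . .
Index 3: author = 1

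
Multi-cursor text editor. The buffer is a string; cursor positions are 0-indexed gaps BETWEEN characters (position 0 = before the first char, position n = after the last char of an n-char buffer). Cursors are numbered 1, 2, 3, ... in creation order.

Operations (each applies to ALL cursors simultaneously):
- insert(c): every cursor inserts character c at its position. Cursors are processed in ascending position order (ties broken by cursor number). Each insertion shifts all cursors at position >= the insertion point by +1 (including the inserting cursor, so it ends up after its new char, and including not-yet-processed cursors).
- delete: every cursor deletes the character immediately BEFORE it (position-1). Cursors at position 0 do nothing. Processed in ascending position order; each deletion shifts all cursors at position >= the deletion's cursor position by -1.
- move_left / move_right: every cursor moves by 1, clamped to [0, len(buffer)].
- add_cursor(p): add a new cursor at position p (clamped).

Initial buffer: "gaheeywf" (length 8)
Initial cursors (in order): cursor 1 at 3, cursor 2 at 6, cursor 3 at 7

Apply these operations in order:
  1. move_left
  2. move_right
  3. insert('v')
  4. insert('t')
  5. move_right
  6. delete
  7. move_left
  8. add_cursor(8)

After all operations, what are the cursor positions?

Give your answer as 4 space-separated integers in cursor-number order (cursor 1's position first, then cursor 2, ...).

After op 1 (move_left): buffer="gaheeywf" (len 8), cursors c1@2 c2@5 c3@6, authorship ........
After op 2 (move_right): buffer="gaheeywf" (len 8), cursors c1@3 c2@6 c3@7, authorship ........
After op 3 (insert('v')): buffer="gahveeyvwvf" (len 11), cursors c1@4 c2@8 c3@10, authorship ...1...2.3.
After op 4 (insert('t')): buffer="gahvteeyvtwvtf" (len 14), cursors c1@5 c2@10 c3@13, authorship ...11...22.33.
After op 5 (move_right): buffer="gahvteeyvtwvtf" (len 14), cursors c1@6 c2@11 c3@14, authorship ...11...22.33.
After op 6 (delete): buffer="gahvteyvtvt" (len 11), cursors c1@5 c2@9 c3@11, authorship ...11..2233
After op 7 (move_left): buffer="gahvteyvtvt" (len 11), cursors c1@4 c2@8 c3@10, authorship ...11..2233
After op 8 (add_cursor(8)): buffer="gahvteyvtvt" (len 11), cursors c1@4 c2@8 c4@8 c3@10, authorship ...11..2233

Answer: 4 8 10 8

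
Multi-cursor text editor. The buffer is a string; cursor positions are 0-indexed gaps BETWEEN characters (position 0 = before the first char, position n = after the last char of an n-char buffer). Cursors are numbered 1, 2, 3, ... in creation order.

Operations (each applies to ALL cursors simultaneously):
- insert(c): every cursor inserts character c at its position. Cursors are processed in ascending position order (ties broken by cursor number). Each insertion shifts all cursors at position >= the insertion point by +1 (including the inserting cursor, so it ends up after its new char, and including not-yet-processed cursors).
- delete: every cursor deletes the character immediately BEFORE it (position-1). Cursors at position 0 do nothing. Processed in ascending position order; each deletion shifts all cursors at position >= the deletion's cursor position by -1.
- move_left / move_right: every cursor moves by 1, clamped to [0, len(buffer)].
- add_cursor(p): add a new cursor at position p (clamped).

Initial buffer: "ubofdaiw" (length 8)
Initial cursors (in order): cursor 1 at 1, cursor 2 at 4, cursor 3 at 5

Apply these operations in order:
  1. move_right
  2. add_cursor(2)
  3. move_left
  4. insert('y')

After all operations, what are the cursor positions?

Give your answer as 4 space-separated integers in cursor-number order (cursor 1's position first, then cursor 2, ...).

Answer: 3 7 9 3

Derivation:
After op 1 (move_right): buffer="ubofdaiw" (len 8), cursors c1@2 c2@5 c3@6, authorship ........
After op 2 (add_cursor(2)): buffer="ubofdaiw" (len 8), cursors c1@2 c4@2 c2@5 c3@6, authorship ........
After op 3 (move_left): buffer="ubofdaiw" (len 8), cursors c1@1 c4@1 c2@4 c3@5, authorship ........
After op 4 (insert('y')): buffer="uyybofydyaiw" (len 12), cursors c1@3 c4@3 c2@7 c3@9, authorship .14...2.3...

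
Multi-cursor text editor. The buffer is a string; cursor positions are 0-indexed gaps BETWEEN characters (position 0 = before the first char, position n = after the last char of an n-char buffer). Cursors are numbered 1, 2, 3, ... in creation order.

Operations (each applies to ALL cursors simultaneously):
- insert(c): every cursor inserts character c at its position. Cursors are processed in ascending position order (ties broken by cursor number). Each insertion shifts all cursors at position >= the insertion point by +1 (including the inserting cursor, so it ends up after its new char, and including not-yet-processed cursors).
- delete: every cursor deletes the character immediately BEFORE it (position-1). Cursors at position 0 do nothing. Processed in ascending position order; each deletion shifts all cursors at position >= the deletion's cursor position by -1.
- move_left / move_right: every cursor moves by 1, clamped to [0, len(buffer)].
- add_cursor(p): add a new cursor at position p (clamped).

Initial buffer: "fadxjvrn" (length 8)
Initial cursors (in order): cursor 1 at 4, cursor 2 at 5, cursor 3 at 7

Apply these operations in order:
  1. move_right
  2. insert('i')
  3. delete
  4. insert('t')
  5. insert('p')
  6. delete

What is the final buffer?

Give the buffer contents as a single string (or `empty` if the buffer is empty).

Answer: fadxjtvtrnt

Derivation:
After op 1 (move_right): buffer="fadxjvrn" (len 8), cursors c1@5 c2@6 c3@8, authorship ........
After op 2 (insert('i')): buffer="fadxjivirni" (len 11), cursors c1@6 c2@8 c3@11, authorship .....1.2..3
After op 3 (delete): buffer="fadxjvrn" (len 8), cursors c1@5 c2@6 c3@8, authorship ........
After op 4 (insert('t')): buffer="fadxjtvtrnt" (len 11), cursors c1@6 c2@8 c3@11, authorship .....1.2..3
After op 5 (insert('p')): buffer="fadxjtpvtprntp" (len 14), cursors c1@7 c2@10 c3@14, authorship .....11.22..33
After op 6 (delete): buffer="fadxjtvtrnt" (len 11), cursors c1@6 c2@8 c3@11, authorship .....1.2..3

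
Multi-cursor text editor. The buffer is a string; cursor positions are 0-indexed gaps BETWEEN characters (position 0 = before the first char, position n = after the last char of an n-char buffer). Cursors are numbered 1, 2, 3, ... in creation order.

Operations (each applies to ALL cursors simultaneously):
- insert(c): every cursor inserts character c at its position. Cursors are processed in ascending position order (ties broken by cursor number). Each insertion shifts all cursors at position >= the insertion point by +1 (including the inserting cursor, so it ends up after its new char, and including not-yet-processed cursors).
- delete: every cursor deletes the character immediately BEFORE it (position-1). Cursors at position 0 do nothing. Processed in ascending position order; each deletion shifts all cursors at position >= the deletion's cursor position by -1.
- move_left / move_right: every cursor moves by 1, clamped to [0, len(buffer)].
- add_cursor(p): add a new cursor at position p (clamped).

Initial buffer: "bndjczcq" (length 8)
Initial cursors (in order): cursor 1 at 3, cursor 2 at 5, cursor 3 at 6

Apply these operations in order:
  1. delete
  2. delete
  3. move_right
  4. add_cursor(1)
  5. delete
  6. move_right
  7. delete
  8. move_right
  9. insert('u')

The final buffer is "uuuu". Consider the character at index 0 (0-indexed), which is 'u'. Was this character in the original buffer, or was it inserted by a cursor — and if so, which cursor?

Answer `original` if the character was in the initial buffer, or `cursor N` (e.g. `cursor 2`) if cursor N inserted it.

Answer: cursor 1

Derivation:
After op 1 (delete): buffer="bnjcq" (len 5), cursors c1@2 c2@3 c3@3, authorship .....
After op 2 (delete): buffer="cq" (len 2), cursors c1@0 c2@0 c3@0, authorship ..
After op 3 (move_right): buffer="cq" (len 2), cursors c1@1 c2@1 c3@1, authorship ..
After op 4 (add_cursor(1)): buffer="cq" (len 2), cursors c1@1 c2@1 c3@1 c4@1, authorship ..
After op 5 (delete): buffer="q" (len 1), cursors c1@0 c2@0 c3@0 c4@0, authorship .
After op 6 (move_right): buffer="q" (len 1), cursors c1@1 c2@1 c3@1 c4@1, authorship .
After op 7 (delete): buffer="" (len 0), cursors c1@0 c2@0 c3@0 c4@0, authorship 
After op 8 (move_right): buffer="" (len 0), cursors c1@0 c2@0 c3@0 c4@0, authorship 
After op 9 (insert('u')): buffer="uuuu" (len 4), cursors c1@4 c2@4 c3@4 c4@4, authorship 1234
Authorship (.=original, N=cursor N): 1 2 3 4
Index 0: author = 1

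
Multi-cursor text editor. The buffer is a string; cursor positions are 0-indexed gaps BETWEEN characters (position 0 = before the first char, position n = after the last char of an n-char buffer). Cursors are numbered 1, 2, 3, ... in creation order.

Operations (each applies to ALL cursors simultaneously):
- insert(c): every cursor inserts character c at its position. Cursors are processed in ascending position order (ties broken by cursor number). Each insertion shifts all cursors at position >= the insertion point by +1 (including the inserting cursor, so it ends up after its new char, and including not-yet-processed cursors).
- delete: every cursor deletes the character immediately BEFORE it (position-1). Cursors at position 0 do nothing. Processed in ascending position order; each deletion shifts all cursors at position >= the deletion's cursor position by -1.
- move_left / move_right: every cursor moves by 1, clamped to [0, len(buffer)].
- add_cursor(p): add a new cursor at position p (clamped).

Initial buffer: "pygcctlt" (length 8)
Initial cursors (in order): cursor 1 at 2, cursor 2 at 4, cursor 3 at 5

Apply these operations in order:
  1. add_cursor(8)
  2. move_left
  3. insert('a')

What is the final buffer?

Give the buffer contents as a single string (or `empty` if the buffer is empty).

Answer: paygacactlat

Derivation:
After op 1 (add_cursor(8)): buffer="pygcctlt" (len 8), cursors c1@2 c2@4 c3@5 c4@8, authorship ........
After op 2 (move_left): buffer="pygcctlt" (len 8), cursors c1@1 c2@3 c3@4 c4@7, authorship ........
After op 3 (insert('a')): buffer="paygacactlat" (len 12), cursors c1@2 c2@5 c3@7 c4@11, authorship .1..2.3...4.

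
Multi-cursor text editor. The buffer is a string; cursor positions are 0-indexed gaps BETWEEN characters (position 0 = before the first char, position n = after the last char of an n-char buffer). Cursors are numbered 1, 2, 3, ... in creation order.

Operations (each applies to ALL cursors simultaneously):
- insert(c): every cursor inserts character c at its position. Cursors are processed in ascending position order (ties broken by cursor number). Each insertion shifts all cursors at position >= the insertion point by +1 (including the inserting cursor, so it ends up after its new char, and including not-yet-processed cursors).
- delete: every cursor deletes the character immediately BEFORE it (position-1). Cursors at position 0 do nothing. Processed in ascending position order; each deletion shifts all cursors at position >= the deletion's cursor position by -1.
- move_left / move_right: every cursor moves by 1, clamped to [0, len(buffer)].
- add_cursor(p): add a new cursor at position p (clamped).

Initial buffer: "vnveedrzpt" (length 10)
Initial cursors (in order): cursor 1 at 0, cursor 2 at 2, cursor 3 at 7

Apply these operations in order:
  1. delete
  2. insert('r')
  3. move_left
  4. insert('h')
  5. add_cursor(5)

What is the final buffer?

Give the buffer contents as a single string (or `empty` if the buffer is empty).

Answer: hrvhrveedhrzpt

Derivation:
After op 1 (delete): buffer="vveedzpt" (len 8), cursors c1@0 c2@1 c3@5, authorship ........
After op 2 (insert('r')): buffer="rvrveedrzpt" (len 11), cursors c1@1 c2@3 c3@8, authorship 1.2....3...
After op 3 (move_left): buffer="rvrveedrzpt" (len 11), cursors c1@0 c2@2 c3@7, authorship 1.2....3...
After op 4 (insert('h')): buffer="hrvhrveedhrzpt" (len 14), cursors c1@1 c2@4 c3@10, authorship 11.22....33...
After op 5 (add_cursor(5)): buffer="hrvhrveedhrzpt" (len 14), cursors c1@1 c2@4 c4@5 c3@10, authorship 11.22....33...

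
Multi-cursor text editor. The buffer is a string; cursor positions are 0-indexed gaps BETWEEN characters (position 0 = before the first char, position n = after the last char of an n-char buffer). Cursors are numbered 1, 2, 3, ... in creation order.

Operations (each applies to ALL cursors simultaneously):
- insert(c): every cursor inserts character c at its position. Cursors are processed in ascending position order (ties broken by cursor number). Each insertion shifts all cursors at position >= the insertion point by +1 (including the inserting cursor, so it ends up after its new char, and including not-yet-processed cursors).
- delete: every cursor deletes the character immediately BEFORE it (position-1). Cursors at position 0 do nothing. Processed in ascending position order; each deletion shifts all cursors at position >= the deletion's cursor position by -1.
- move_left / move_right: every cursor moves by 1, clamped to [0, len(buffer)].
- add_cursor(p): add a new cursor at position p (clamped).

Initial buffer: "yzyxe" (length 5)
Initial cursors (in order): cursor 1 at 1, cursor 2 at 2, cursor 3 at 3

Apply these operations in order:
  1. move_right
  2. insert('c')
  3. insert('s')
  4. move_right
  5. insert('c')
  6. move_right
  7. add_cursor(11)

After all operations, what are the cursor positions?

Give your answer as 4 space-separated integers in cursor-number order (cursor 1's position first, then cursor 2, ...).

Answer: 7 11 14 11

Derivation:
After op 1 (move_right): buffer="yzyxe" (len 5), cursors c1@2 c2@3 c3@4, authorship .....
After op 2 (insert('c')): buffer="yzcycxce" (len 8), cursors c1@3 c2@5 c3@7, authorship ..1.2.3.
After op 3 (insert('s')): buffer="yzcsycsxcse" (len 11), cursors c1@4 c2@7 c3@10, authorship ..11.22.33.
After op 4 (move_right): buffer="yzcsycsxcse" (len 11), cursors c1@5 c2@8 c3@11, authorship ..11.22.33.
After op 5 (insert('c')): buffer="yzcsyccsxccsec" (len 14), cursors c1@6 c2@10 c3@14, authorship ..11.122.233.3
After op 6 (move_right): buffer="yzcsyccsxccsec" (len 14), cursors c1@7 c2@11 c3@14, authorship ..11.122.233.3
After op 7 (add_cursor(11)): buffer="yzcsyccsxccsec" (len 14), cursors c1@7 c2@11 c4@11 c3@14, authorship ..11.122.233.3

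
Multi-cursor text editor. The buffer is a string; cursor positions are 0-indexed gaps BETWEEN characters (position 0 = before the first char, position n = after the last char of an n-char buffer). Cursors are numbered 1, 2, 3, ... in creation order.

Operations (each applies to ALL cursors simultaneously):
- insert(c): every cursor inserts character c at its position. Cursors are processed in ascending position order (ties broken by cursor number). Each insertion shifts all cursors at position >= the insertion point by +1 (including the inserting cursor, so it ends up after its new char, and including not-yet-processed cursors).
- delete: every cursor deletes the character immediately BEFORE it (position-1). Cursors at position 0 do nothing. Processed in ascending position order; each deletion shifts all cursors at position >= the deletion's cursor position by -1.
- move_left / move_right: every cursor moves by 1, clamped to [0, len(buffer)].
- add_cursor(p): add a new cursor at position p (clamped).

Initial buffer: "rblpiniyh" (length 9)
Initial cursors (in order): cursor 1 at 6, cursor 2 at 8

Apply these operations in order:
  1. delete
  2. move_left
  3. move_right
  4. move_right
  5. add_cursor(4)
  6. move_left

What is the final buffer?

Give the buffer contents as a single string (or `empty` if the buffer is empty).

After op 1 (delete): buffer="rblpiih" (len 7), cursors c1@5 c2@6, authorship .......
After op 2 (move_left): buffer="rblpiih" (len 7), cursors c1@4 c2@5, authorship .......
After op 3 (move_right): buffer="rblpiih" (len 7), cursors c1@5 c2@6, authorship .......
After op 4 (move_right): buffer="rblpiih" (len 7), cursors c1@6 c2@7, authorship .......
After op 5 (add_cursor(4)): buffer="rblpiih" (len 7), cursors c3@4 c1@6 c2@7, authorship .......
After op 6 (move_left): buffer="rblpiih" (len 7), cursors c3@3 c1@5 c2@6, authorship .......

Answer: rblpiih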